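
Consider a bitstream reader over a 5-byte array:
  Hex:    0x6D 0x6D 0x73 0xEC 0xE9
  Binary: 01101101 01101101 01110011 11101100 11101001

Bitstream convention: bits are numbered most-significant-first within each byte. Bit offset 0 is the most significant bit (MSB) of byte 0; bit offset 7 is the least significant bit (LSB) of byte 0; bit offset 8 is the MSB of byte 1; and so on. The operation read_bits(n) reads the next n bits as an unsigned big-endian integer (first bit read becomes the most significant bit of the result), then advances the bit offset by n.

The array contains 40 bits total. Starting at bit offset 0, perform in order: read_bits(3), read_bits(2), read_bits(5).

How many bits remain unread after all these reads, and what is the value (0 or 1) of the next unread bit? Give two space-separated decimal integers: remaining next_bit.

Answer: 30 1

Derivation:
Read 1: bits[0:3] width=3 -> value=3 (bin 011); offset now 3 = byte 0 bit 3; 37 bits remain
Read 2: bits[3:5] width=2 -> value=1 (bin 01); offset now 5 = byte 0 bit 5; 35 bits remain
Read 3: bits[5:10] width=5 -> value=21 (bin 10101); offset now 10 = byte 1 bit 2; 30 bits remain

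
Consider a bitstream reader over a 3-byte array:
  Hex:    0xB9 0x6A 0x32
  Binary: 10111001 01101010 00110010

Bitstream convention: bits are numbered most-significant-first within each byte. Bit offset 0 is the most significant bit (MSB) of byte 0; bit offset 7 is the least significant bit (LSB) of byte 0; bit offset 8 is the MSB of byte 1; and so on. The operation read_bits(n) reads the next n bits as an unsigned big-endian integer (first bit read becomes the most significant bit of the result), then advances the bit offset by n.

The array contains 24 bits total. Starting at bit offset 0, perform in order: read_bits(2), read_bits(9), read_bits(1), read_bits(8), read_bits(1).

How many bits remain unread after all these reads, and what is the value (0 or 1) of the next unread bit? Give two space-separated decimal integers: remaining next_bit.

Answer: 3 0

Derivation:
Read 1: bits[0:2] width=2 -> value=2 (bin 10); offset now 2 = byte 0 bit 2; 22 bits remain
Read 2: bits[2:11] width=9 -> value=459 (bin 111001011); offset now 11 = byte 1 bit 3; 13 bits remain
Read 3: bits[11:12] width=1 -> value=0 (bin 0); offset now 12 = byte 1 bit 4; 12 bits remain
Read 4: bits[12:20] width=8 -> value=163 (bin 10100011); offset now 20 = byte 2 bit 4; 4 bits remain
Read 5: bits[20:21] width=1 -> value=0 (bin 0); offset now 21 = byte 2 bit 5; 3 bits remain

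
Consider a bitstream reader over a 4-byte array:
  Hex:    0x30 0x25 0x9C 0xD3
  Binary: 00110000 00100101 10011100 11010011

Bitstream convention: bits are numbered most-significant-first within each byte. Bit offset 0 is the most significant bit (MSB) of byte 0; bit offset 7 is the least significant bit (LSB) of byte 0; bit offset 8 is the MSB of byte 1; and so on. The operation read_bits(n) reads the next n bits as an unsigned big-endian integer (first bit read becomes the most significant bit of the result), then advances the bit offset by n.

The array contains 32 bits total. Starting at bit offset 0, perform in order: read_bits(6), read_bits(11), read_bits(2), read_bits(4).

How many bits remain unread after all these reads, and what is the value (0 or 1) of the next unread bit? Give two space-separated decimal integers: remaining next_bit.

Answer: 9 0

Derivation:
Read 1: bits[0:6] width=6 -> value=12 (bin 001100); offset now 6 = byte 0 bit 6; 26 bits remain
Read 2: bits[6:17] width=11 -> value=75 (bin 00001001011); offset now 17 = byte 2 bit 1; 15 bits remain
Read 3: bits[17:19] width=2 -> value=0 (bin 00); offset now 19 = byte 2 bit 3; 13 bits remain
Read 4: bits[19:23] width=4 -> value=14 (bin 1110); offset now 23 = byte 2 bit 7; 9 bits remain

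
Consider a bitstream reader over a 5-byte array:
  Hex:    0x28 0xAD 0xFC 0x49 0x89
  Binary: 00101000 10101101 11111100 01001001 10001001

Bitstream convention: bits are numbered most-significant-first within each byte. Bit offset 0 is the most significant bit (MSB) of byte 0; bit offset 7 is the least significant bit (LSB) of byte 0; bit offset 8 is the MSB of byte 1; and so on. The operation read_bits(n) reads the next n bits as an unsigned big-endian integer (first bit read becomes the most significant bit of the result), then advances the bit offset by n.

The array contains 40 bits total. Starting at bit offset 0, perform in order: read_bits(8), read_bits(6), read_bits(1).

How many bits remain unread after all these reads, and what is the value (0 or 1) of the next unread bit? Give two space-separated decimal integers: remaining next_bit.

Answer: 25 1

Derivation:
Read 1: bits[0:8] width=8 -> value=40 (bin 00101000); offset now 8 = byte 1 bit 0; 32 bits remain
Read 2: bits[8:14] width=6 -> value=43 (bin 101011); offset now 14 = byte 1 bit 6; 26 bits remain
Read 3: bits[14:15] width=1 -> value=0 (bin 0); offset now 15 = byte 1 bit 7; 25 bits remain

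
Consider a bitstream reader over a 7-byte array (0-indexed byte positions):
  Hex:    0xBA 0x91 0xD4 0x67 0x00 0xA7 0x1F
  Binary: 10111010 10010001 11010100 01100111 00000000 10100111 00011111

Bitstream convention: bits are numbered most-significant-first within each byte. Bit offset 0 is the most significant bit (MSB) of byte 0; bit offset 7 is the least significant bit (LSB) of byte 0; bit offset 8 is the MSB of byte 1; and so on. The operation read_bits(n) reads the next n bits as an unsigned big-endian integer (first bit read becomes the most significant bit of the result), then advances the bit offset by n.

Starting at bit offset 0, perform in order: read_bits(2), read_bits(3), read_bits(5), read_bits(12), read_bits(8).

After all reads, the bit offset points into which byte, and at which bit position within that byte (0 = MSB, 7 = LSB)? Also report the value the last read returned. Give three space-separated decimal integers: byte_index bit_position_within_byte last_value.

Read 1: bits[0:2] width=2 -> value=2 (bin 10); offset now 2 = byte 0 bit 2; 54 bits remain
Read 2: bits[2:5] width=3 -> value=7 (bin 111); offset now 5 = byte 0 bit 5; 51 bits remain
Read 3: bits[5:10] width=5 -> value=10 (bin 01010); offset now 10 = byte 1 bit 2; 46 bits remain
Read 4: bits[10:22] width=12 -> value=1141 (bin 010001110101); offset now 22 = byte 2 bit 6; 34 bits remain
Read 5: bits[22:30] width=8 -> value=25 (bin 00011001); offset now 30 = byte 3 bit 6; 26 bits remain

Answer: 3 6 25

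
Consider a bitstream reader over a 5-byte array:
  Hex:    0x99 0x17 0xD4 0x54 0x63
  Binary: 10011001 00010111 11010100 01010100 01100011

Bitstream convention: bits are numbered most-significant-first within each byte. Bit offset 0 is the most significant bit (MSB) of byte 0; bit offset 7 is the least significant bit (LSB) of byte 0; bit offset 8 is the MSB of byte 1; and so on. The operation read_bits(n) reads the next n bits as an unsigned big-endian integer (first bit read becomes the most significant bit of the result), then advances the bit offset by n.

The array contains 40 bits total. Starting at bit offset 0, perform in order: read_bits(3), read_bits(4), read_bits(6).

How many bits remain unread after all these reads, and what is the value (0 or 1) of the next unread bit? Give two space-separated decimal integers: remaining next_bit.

Answer: 27 1

Derivation:
Read 1: bits[0:3] width=3 -> value=4 (bin 100); offset now 3 = byte 0 bit 3; 37 bits remain
Read 2: bits[3:7] width=4 -> value=12 (bin 1100); offset now 7 = byte 0 bit 7; 33 bits remain
Read 3: bits[7:13] width=6 -> value=34 (bin 100010); offset now 13 = byte 1 bit 5; 27 bits remain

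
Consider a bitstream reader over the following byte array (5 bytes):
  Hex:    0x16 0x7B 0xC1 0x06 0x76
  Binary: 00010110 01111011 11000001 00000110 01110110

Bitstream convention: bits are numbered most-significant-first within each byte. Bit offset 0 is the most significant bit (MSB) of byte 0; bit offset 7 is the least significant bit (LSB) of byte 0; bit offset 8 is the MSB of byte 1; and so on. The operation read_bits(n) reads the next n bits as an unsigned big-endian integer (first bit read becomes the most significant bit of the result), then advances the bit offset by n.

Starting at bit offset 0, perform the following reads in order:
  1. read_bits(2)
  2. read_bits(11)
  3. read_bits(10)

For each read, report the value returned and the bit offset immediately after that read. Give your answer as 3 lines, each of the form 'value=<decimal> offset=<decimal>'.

Answer: value=0 offset=2
value=719 offset=13
value=480 offset=23

Derivation:
Read 1: bits[0:2] width=2 -> value=0 (bin 00); offset now 2 = byte 0 bit 2; 38 bits remain
Read 2: bits[2:13] width=11 -> value=719 (bin 01011001111); offset now 13 = byte 1 bit 5; 27 bits remain
Read 3: bits[13:23] width=10 -> value=480 (bin 0111100000); offset now 23 = byte 2 bit 7; 17 bits remain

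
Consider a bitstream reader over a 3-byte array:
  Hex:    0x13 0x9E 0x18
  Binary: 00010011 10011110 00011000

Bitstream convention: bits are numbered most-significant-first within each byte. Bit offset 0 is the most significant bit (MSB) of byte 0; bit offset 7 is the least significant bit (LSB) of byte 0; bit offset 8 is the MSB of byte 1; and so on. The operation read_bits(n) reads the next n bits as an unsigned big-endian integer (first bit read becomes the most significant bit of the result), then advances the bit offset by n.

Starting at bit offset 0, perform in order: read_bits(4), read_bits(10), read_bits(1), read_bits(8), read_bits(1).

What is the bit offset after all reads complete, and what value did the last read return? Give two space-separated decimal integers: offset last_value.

Read 1: bits[0:4] width=4 -> value=1 (bin 0001); offset now 4 = byte 0 bit 4; 20 bits remain
Read 2: bits[4:14] width=10 -> value=231 (bin 0011100111); offset now 14 = byte 1 bit 6; 10 bits remain
Read 3: bits[14:15] width=1 -> value=1 (bin 1); offset now 15 = byte 1 bit 7; 9 bits remain
Read 4: bits[15:23] width=8 -> value=12 (bin 00001100); offset now 23 = byte 2 bit 7; 1 bits remain
Read 5: bits[23:24] width=1 -> value=0 (bin 0); offset now 24 = byte 3 bit 0; 0 bits remain

Answer: 24 0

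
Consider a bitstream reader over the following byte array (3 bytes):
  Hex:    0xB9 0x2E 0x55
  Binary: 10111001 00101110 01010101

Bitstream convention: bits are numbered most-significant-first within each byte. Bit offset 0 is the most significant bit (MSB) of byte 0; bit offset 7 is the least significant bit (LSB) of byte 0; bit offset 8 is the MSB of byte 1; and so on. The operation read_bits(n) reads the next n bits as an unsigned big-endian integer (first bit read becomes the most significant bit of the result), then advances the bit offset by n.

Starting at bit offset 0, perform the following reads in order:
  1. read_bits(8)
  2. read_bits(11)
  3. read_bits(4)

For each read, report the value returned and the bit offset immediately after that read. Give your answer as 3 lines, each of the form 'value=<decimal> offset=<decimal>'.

Read 1: bits[0:8] width=8 -> value=185 (bin 10111001); offset now 8 = byte 1 bit 0; 16 bits remain
Read 2: bits[8:19] width=11 -> value=370 (bin 00101110010); offset now 19 = byte 2 bit 3; 5 bits remain
Read 3: bits[19:23] width=4 -> value=10 (bin 1010); offset now 23 = byte 2 bit 7; 1 bits remain

Answer: value=185 offset=8
value=370 offset=19
value=10 offset=23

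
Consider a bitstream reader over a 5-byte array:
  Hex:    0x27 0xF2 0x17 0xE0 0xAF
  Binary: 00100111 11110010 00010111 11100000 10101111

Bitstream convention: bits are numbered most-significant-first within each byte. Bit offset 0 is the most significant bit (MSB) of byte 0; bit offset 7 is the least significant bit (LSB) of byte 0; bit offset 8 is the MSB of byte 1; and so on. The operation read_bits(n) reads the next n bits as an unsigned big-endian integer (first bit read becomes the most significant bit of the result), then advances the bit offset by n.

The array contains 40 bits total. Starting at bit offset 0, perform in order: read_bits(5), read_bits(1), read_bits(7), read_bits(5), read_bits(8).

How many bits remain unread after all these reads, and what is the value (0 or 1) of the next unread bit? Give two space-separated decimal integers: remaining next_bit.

Answer: 14 1

Derivation:
Read 1: bits[0:5] width=5 -> value=4 (bin 00100); offset now 5 = byte 0 bit 5; 35 bits remain
Read 2: bits[5:6] width=1 -> value=1 (bin 1); offset now 6 = byte 0 bit 6; 34 bits remain
Read 3: bits[6:13] width=7 -> value=126 (bin 1111110); offset now 13 = byte 1 bit 5; 27 bits remain
Read 4: bits[13:18] width=5 -> value=8 (bin 01000); offset now 18 = byte 2 bit 2; 22 bits remain
Read 5: bits[18:26] width=8 -> value=95 (bin 01011111); offset now 26 = byte 3 bit 2; 14 bits remain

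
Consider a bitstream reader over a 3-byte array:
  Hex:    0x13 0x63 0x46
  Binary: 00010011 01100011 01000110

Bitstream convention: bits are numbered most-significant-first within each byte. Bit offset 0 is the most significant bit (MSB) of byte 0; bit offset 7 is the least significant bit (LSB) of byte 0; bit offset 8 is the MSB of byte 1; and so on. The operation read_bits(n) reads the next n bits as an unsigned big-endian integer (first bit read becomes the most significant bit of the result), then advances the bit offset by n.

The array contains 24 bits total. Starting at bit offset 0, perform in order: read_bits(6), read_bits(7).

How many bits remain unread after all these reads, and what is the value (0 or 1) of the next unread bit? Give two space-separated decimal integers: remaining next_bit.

Answer: 11 0

Derivation:
Read 1: bits[0:6] width=6 -> value=4 (bin 000100); offset now 6 = byte 0 bit 6; 18 bits remain
Read 2: bits[6:13] width=7 -> value=108 (bin 1101100); offset now 13 = byte 1 bit 5; 11 bits remain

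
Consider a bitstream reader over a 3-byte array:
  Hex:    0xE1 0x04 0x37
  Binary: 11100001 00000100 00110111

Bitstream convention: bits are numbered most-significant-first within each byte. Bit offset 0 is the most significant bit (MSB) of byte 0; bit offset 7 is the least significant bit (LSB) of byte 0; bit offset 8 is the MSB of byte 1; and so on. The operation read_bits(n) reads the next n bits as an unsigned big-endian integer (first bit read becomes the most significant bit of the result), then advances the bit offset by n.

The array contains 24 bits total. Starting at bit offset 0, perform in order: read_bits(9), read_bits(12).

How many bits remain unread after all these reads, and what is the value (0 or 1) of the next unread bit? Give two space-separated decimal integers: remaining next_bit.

Answer: 3 1

Derivation:
Read 1: bits[0:9] width=9 -> value=450 (bin 111000010); offset now 9 = byte 1 bit 1; 15 bits remain
Read 2: bits[9:21] width=12 -> value=134 (bin 000010000110); offset now 21 = byte 2 bit 5; 3 bits remain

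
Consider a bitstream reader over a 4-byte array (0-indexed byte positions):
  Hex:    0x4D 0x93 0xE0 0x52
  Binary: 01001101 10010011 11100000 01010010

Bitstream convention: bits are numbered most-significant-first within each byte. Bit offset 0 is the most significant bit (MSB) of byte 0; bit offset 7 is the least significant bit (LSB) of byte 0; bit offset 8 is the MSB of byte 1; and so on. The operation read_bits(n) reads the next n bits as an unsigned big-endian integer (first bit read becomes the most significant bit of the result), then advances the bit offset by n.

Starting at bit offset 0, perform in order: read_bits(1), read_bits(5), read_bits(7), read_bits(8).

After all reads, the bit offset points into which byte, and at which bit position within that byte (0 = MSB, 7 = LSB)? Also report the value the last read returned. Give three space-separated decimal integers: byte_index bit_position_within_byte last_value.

Read 1: bits[0:1] width=1 -> value=0 (bin 0); offset now 1 = byte 0 bit 1; 31 bits remain
Read 2: bits[1:6] width=5 -> value=19 (bin 10011); offset now 6 = byte 0 bit 6; 26 bits remain
Read 3: bits[6:13] width=7 -> value=50 (bin 0110010); offset now 13 = byte 1 bit 5; 19 bits remain
Read 4: bits[13:21] width=8 -> value=124 (bin 01111100); offset now 21 = byte 2 bit 5; 11 bits remain

Answer: 2 5 124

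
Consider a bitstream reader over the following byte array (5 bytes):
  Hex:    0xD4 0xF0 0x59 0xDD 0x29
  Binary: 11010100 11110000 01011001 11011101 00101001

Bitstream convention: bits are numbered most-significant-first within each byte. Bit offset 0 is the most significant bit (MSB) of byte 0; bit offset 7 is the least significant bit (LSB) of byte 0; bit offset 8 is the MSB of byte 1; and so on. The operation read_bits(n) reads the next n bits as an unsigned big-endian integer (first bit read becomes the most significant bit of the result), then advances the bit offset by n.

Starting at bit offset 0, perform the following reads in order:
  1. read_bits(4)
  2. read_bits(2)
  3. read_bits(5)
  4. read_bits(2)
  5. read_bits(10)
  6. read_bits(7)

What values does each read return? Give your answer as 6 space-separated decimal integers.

Read 1: bits[0:4] width=4 -> value=13 (bin 1101); offset now 4 = byte 0 bit 4; 36 bits remain
Read 2: bits[4:6] width=2 -> value=1 (bin 01); offset now 6 = byte 0 bit 6; 34 bits remain
Read 3: bits[6:11] width=5 -> value=7 (bin 00111); offset now 11 = byte 1 bit 3; 29 bits remain
Read 4: bits[11:13] width=2 -> value=2 (bin 10); offset now 13 = byte 1 bit 5; 27 bits remain
Read 5: bits[13:23] width=10 -> value=44 (bin 0000101100); offset now 23 = byte 2 bit 7; 17 bits remain
Read 6: bits[23:30] width=7 -> value=119 (bin 1110111); offset now 30 = byte 3 bit 6; 10 bits remain

Answer: 13 1 7 2 44 119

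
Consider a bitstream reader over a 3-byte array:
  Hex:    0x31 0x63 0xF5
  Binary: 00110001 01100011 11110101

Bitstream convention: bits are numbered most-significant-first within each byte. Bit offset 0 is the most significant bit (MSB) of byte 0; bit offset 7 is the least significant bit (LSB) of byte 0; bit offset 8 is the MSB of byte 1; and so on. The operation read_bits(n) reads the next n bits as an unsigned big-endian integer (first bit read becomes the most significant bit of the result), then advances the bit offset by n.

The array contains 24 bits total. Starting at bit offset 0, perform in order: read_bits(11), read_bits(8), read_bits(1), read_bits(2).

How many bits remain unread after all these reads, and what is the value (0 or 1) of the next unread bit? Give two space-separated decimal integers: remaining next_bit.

Read 1: bits[0:11] width=11 -> value=395 (bin 00110001011); offset now 11 = byte 1 bit 3; 13 bits remain
Read 2: bits[11:19] width=8 -> value=31 (bin 00011111); offset now 19 = byte 2 bit 3; 5 bits remain
Read 3: bits[19:20] width=1 -> value=1 (bin 1); offset now 20 = byte 2 bit 4; 4 bits remain
Read 4: bits[20:22] width=2 -> value=1 (bin 01); offset now 22 = byte 2 bit 6; 2 bits remain

Answer: 2 0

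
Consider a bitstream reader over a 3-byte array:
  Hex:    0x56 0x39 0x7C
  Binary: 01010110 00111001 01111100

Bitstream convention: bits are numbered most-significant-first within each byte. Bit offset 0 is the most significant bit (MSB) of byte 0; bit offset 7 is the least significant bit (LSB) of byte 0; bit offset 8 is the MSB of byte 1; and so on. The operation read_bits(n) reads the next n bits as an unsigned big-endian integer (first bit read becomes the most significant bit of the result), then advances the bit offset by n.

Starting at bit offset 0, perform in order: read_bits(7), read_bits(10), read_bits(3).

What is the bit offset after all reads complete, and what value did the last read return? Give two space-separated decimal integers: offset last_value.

Read 1: bits[0:7] width=7 -> value=43 (bin 0101011); offset now 7 = byte 0 bit 7; 17 bits remain
Read 2: bits[7:17] width=10 -> value=114 (bin 0001110010); offset now 17 = byte 2 bit 1; 7 bits remain
Read 3: bits[17:20] width=3 -> value=7 (bin 111); offset now 20 = byte 2 bit 4; 4 bits remain

Answer: 20 7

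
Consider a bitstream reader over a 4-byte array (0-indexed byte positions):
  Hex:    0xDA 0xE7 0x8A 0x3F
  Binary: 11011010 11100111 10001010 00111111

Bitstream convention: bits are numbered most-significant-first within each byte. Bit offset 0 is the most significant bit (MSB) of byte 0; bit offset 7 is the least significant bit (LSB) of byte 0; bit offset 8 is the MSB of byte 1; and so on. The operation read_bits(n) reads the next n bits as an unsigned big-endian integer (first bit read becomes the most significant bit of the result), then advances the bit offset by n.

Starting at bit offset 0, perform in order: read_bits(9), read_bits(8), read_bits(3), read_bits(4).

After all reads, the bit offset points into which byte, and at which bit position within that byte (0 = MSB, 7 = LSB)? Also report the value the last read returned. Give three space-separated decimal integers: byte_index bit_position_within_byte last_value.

Answer: 3 0 10

Derivation:
Read 1: bits[0:9] width=9 -> value=437 (bin 110110101); offset now 9 = byte 1 bit 1; 23 bits remain
Read 2: bits[9:17] width=8 -> value=207 (bin 11001111); offset now 17 = byte 2 bit 1; 15 bits remain
Read 3: bits[17:20] width=3 -> value=0 (bin 000); offset now 20 = byte 2 bit 4; 12 bits remain
Read 4: bits[20:24] width=4 -> value=10 (bin 1010); offset now 24 = byte 3 bit 0; 8 bits remain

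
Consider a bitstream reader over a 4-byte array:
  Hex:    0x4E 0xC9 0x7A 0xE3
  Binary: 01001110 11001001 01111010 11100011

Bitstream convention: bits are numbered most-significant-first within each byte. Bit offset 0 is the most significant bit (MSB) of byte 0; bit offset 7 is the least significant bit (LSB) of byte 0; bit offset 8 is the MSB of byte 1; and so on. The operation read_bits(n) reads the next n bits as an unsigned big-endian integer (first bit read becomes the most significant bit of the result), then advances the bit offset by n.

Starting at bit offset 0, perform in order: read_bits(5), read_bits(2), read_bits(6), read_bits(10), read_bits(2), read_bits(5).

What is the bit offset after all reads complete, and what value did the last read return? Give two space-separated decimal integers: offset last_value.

Answer: 30 24

Derivation:
Read 1: bits[0:5] width=5 -> value=9 (bin 01001); offset now 5 = byte 0 bit 5; 27 bits remain
Read 2: bits[5:7] width=2 -> value=3 (bin 11); offset now 7 = byte 0 bit 7; 25 bits remain
Read 3: bits[7:13] width=6 -> value=25 (bin 011001); offset now 13 = byte 1 bit 5; 19 bits remain
Read 4: bits[13:23] width=10 -> value=189 (bin 0010111101); offset now 23 = byte 2 bit 7; 9 bits remain
Read 5: bits[23:25] width=2 -> value=1 (bin 01); offset now 25 = byte 3 bit 1; 7 bits remain
Read 6: bits[25:30] width=5 -> value=24 (bin 11000); offset now 30 = byte 3 bit 6; 2 bits remain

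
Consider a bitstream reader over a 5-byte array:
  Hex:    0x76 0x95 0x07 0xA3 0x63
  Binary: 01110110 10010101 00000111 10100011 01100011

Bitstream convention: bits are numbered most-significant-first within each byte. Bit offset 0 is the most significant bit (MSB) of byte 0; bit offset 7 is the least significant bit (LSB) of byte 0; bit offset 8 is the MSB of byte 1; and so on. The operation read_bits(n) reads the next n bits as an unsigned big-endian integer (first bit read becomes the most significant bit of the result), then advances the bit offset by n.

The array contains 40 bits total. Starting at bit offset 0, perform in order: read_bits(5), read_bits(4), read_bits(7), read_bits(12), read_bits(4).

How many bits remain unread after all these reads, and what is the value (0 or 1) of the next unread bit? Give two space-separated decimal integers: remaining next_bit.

Answer: 8 0

Derivation:
Read 1: bits[0:5] width=5 -> value=14 (bin 01110); offset now 5 = byte 0 bit 5; 35 bits remain
Read 2: bits[5:9] width=4 -> value=13 (bin 1101); offset now 9 = byte 1 bit 1; 31 bits remain
Read 3: bits[9:16] width=7 -> value=21 (bin 0010101); offset now 16 = byte 2 bit 0; 24 bits remain
Read 4: bits[16:28] width=12 -> value=122 (bin 000001111010); offset now 28 = byte 3 bit 4; 12 bits remain
Read 5: bits[28:32] width=4 -> value=3 (bin 0011); offset now 32 = byte 4 bit 0; 8 bits remain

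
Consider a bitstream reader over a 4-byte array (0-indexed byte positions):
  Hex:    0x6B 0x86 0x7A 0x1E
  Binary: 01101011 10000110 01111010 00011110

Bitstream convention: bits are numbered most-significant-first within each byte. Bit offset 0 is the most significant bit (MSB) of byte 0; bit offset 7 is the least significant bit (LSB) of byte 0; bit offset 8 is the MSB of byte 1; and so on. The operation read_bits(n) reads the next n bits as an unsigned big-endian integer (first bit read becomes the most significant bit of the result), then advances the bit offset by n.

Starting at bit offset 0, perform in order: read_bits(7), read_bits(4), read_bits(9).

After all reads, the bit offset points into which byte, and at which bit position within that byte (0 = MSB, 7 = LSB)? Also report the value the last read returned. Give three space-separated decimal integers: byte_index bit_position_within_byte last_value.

Read 1: bits[0:7] width=7 -> value=53 (bin 0110101); offset now 7 = byte 0 bit 7; 25 bits remain
Read 2: bits[7:11] width=4 -> value=12 (bin 1100); offset now 11 = byte 1 bit 3; 21 bits remain
Read 3: bits[11:20] width=9 -> value=103 (bin 001100111); offset now 20 = byte 2 bit 4; 12 bits remain

Answer: 2 4 103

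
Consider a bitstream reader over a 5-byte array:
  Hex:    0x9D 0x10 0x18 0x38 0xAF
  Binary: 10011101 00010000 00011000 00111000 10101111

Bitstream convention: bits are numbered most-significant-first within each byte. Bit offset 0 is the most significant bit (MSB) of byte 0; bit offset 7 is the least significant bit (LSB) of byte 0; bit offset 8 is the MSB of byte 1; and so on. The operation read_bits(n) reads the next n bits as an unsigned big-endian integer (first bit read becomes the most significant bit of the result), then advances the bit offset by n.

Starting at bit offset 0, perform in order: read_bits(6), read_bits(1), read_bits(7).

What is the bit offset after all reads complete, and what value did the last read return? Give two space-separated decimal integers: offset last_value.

Read 1: bits[0:6] width=6 -> value=39 (bin 100111); offset now 6 = byte 0 bit 6; 34 bits remain
Read 2: bits[6:7] width=1 -> value=0 (bin 0); offset now 7 = byte 0 bit 7; 33 bits remain
Read 3: bits[7:14] width=7 -> value=68 (bin 1000100); offset now 14 = byte 1 bit 6; 26 bits remain

Answer: 14 68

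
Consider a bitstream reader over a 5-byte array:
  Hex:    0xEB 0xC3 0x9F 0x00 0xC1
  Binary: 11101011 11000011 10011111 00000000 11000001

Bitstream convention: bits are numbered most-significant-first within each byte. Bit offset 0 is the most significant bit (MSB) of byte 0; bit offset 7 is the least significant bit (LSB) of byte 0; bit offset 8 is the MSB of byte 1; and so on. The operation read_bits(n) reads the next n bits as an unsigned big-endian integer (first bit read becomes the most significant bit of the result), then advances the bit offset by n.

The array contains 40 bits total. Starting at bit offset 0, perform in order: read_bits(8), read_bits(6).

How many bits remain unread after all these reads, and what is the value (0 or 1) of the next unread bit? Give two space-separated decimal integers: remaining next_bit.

Answer: 26 1

Derivation:
Read 1: bits[0:8] width=8 -> value=235 (bin 11101011); offset now 8 = byte 1 bit 0; 32 bits remain
Read 2: bits[8:14] width=6 -> value=48 (bin 110000); offset now 14 = byte 1 bit 6; 26 bits remain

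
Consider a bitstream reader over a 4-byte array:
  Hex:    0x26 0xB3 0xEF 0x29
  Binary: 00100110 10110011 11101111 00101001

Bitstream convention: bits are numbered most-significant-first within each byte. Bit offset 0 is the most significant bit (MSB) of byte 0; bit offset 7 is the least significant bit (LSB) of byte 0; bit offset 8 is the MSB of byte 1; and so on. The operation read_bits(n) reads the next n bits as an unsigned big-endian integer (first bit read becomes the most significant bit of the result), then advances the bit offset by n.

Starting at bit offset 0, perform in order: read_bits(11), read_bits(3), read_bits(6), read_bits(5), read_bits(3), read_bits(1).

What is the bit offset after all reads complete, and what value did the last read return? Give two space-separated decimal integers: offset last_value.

Answer: 29 1

Derivation:
Read 1: bits[0:11] width=11 -> value=309 (bin 00100110101); offset now 11 = byte 1 bit 3; 21 bits remain
Read 2: bits[11:14] width=3 -> value=4 (bin 100); offset now 14 = byte 1 bit 6; 18 bits remain
Read 3: bits[14:20] width=6 -> value=62 (bin 111110); offset now 20 = byte 2 bit 4; 12 bits remain
Read 4: bits[20:25] width=5 -> value=30 (bin 11110); offset now 25 = byte 3 bit 1; 7 bits remain
Read 5: bits[25:28] width=3 -> value=2 (bin 010); offset now 28 = byte 3 bit 4; 4 bits remain
Read 6: bits[28:29] width=1 -> value=1 (bin 1); offset now 29 = byte 3 bit 5; 3 bits remain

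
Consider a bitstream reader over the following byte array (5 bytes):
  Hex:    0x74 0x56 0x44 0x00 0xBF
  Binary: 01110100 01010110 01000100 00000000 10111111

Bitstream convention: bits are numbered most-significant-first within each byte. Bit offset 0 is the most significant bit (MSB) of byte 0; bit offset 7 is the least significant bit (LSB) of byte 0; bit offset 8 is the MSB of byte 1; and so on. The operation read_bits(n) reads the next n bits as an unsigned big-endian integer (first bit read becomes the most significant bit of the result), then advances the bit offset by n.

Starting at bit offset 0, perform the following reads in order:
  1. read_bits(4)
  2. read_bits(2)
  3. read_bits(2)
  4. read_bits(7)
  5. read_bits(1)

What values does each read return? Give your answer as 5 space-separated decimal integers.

Read 1: bits[0:4] width=4 -> value=7 (bin 0111); offset now 4 = byte 0 bit 4; 36 bits remain
Read 2: bits[4:6] width=2 -> value=1 (bin 01); offset now 6 = byte 0 bit 6; 34 bits remain
Read 3: bits[6:8] width=2 -> value=0 (bin 00); offset now 8 = byte 1 bit 0; 32 bits remain
Read 4: bits[8:15] width=7 -> value=43 (bin 0101011); offset now 15 = byte 1 bit 7; 25 bits remain
Read 5: bits[15:16] width=1 -> value=0 (bin 0); offset now 16 = byte 2 bit 0; 24 bits remain

Answer: 7 1 0 43 0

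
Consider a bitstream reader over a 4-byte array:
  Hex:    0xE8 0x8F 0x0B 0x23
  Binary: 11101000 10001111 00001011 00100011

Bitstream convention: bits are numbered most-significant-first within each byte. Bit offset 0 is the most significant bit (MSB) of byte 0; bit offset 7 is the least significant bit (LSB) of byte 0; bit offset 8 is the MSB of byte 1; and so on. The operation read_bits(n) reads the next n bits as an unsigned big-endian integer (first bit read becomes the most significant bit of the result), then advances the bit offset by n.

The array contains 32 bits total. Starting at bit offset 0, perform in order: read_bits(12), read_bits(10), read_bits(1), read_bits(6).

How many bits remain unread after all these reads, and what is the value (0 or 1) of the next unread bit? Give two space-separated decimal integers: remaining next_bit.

Answer: 3 0

Derivation:
Read 1: bits[0:12] width=12 -> value=3720 (bin 111010001000); offset now 12 = byte 1 bit 4; 20 bits remain
Read 2: bits[12:22] width=10 -> value=962 (bin 1111000010); offset now 22 = byte 2 bit 6; 10 bits remain
Read 3: bits[22:23] width=1 -> value=1 (bin 1); offset now 23 = byte 2 bit 7; 9 bits remain
Read 4: bits[23:29] width=6 -> value=36 (bin 100100); offset now 29 = byte 3 bit 5; 3 bits remain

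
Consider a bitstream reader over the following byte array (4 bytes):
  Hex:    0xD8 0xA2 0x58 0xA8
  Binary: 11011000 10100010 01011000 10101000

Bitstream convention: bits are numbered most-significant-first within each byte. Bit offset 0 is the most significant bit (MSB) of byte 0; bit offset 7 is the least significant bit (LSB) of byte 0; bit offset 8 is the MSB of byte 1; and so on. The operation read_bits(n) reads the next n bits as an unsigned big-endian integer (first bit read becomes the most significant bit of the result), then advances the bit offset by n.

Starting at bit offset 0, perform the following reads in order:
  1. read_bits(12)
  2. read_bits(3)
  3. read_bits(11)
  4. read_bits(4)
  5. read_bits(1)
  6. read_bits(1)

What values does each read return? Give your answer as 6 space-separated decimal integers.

Read 1: bits[0:12] width=12 -> value=3466 (bin 110110001010); offset now 12 = byte 1 bit 4; 20 bits remain
Read 2: bits[12:15] width=3 -> value=1 (bin 001); offset now 15 = byte 1 bit 7; 17 bits remain
Read 3: bits[15:26] width=11 -> value=354 (bin 00101100010); offset now 26 = byte 3 bit 2; 6 bits remain
Read 4: bits[26:30] width=4 -> value=10 (bin 1010); offset now 30 = byte 3 bit 6; 2 bits remain
Read 5: bits[30:31] width=1 -> value=0 (bin 0); offset now 31 = byte 3 bit 7; 1 bits remain
Read 6: bits[31:32] width=1 -> value=0 (bin 0); offset now 32 = byte 4 bit 0; 0 bits remain

Answer: 3466 1 354 10 0 0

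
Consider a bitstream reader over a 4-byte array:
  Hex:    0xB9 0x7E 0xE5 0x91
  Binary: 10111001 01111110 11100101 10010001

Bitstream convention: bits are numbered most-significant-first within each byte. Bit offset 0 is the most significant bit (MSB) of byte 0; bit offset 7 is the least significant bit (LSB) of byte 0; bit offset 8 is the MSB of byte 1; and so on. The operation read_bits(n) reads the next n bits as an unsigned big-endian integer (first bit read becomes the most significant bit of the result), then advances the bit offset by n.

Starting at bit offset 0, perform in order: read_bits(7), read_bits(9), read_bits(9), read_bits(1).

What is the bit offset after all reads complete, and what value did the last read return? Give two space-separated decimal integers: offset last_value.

Answer: 26 0

Derivation:
Read 1: bits[0:7] width=7 -> value=92 (bin 1011100); offset now 7 = byte 0 bit 7; 25 bits remain
Read 2: bits[7:16] width=9 -> value=382 (bin 101111110); offset now 16 = byte 2 bit 0; 16 bits remain
Read 3: bits[16:25] width=9 -> value=459 (bin 111001011); offset now 25 = byte 3 bit 1; 7 bits remain
Read 4: bits[25:26] width=1 -> value=0 (bin 0); offset now 26 = byte 3 bit 2; 6 bits remain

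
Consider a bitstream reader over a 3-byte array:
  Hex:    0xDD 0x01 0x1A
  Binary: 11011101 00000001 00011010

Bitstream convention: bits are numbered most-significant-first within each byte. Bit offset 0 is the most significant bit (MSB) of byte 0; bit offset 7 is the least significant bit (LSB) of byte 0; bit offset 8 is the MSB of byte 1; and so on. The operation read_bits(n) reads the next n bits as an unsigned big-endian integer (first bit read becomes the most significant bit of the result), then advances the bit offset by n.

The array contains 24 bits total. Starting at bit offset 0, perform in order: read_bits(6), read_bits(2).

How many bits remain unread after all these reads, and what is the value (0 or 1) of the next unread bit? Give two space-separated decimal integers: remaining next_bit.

Answer: 16 0

Derivation:
Read 1: bits[0:6] width=6 -> value=55 (bin 110111); offset now 6 = byte 0 bit 6; 18 bits remain
Read 2: bits[6:8] width=2 -> value=1 (bin 01); offset now 8 = byte 1 bit 0; 16 bits remain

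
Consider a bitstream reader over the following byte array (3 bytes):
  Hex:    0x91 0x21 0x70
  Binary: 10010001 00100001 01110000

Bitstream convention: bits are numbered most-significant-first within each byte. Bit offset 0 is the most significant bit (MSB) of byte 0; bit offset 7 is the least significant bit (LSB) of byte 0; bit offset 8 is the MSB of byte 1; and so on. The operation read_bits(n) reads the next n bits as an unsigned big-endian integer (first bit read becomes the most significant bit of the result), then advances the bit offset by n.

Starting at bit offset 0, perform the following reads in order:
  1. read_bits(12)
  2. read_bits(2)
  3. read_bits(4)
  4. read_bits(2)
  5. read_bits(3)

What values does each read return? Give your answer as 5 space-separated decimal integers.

Answer: 2322 0 5 3 0

Derivation:
Read 1: bits[0:12] width=12 -> value=2322 (bin 100100010010); offset now 12 = byte 1 bit 4; 12 bits remain
Read 2: bits[12:14] width=2 -> value=0 (bin 00); offset now 14 = byte 1 bit 6; 10 bits remain
Read 3: bits[14:18] width=4 -> value=5 (bin 0101); offset now 18 = byte 2 bit 2; 6 bits remain
Read 4: bits[18:20] width=2 -> value=3 (bin 11); offset now 20 = byte 2 bit 4; 4 bits remain
Read 5: bits[20:23] width=3 -> value=0 (bin 000); offset now 23 = byte 2 bit 7; 1 bits remain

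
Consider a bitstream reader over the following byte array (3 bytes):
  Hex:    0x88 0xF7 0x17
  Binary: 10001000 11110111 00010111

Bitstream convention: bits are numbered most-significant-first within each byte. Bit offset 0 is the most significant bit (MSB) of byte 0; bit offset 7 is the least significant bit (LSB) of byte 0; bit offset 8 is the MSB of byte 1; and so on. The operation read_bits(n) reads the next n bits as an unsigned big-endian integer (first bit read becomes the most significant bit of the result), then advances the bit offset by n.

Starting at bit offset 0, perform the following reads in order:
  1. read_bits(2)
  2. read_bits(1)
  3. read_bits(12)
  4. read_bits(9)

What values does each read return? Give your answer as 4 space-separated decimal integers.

Read 1: bits[0:2] width=2 -> value=2 (bin 10); offset now 2 = byte 0 bit 2; 22 bits remain
Read 2: bits[2:3] width=1 -> value=0 (bin 0); offset now 3 = byte 0 bit 3; 21 bits remain
Read 3: bits[3:15] width=12 -> value=1147 (bin 010001111011); offset now 15 = byte 1 bit 7; 9 bits remain
Read 4: bits[15:24] width=9 -> value=279 (bin 100010111); offset now 24 = byte 3 bit 0; 0 bits remain

Answer: 2 0 1147 279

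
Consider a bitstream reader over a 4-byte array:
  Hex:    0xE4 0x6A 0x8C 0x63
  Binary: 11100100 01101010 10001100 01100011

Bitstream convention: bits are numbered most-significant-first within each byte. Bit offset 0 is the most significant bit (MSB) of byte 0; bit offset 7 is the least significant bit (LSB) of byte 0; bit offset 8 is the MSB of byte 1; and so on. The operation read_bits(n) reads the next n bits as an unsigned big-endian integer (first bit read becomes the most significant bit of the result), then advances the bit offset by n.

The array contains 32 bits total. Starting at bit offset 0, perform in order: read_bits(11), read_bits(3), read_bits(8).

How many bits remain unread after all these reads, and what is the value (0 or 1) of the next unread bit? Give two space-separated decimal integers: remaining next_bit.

Read 1: bits[0:11] width=11 -> value=1827 (bin 11100100011); offset now 11 = byte 1 bit 3; 21 bits remain
Read 2: bits[11:14] width=3 -> value=2 (bin 010); offset now 14 = byte 1 bit 6; 18 bits remain
Read 3: bits[14:22] width=8 -> value=163 (bin 10100011); offset now 22 = byte 2 bit 6; 10 bits remain

Answer: 10 0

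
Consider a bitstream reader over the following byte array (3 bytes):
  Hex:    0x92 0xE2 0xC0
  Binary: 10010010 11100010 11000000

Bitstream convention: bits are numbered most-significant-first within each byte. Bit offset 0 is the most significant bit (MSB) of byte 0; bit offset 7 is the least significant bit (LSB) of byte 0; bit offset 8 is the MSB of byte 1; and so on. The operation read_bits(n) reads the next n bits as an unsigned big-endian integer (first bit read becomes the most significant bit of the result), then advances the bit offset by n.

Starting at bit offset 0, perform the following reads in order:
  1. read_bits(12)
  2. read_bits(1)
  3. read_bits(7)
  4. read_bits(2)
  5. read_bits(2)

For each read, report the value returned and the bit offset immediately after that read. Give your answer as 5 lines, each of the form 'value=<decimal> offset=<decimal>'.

Answer: value=2350 offset=12
value=0 offset=13
value=44 offset=20
value=0 offset=22
value=0 offset=24

Derivation:
Read 1: bits[0:12] width=12 -> value=2350 (bin 100100101110); offset now 12 = byte 1 bit 4; 12 bits remain
Read 2: bits[12:13] width=1 -> value=0 (bin 0); offset now 13 = byte 1 bit 5; 11 bits remain
Read 3: bits[13:20] width=7 -> value=44 (bin 0101100); offset now 20 = byte 2 bit 4; 4 bits remain
Read 4: bits[20:22] width=2 -> value=0 (bin 00); offset now 22 = byte 2 bit 6; 2 bits remain
Read 5: bits[22:24] width=2 -> value=0 (bin 00); offset now 24 = byte 3 bit 0; 0 bits remain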